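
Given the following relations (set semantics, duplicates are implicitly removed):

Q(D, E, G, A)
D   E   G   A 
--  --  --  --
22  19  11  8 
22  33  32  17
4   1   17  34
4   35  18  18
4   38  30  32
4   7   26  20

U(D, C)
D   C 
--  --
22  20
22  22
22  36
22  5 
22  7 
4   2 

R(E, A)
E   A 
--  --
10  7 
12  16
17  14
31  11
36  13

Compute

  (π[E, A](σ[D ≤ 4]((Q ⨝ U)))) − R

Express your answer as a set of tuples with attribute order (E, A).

{(1, 34), (35, 18), (38, 32), (7, 20)}

Joining Q and U on D yields {(22, 19, 11, 8, 20), (22, 19, 11, 8, 22), (22, 19, 11, 8, 36), (22, 19, 11, 8, 5), (22, 19, 11, 8, 7), (22, 33, 32, 17, 20), (22, 33, 32, 17, 22), (22, 33, 32, 17, 36), (22, 33, 32, 17, 5), (22, 33, 32, 17, 7), (4, 1, 17, 34, 2), (4, 35, 18, 18, 2), (4, 38, 30, 32, 2), (4, 7, 26, 20, 2)}.
Filtering on D ≤ 4 leaves {(4, 1, 17, 34, 2), (4, 35, 18, 18, 2), (4, 38, 30, 32, 2), (4, 7, 26, 20, 2)}.
π[E, A]: project onto (E, A) → {(1, 34), (35, 18), (38, 32), (7, 20)}
Taking the difference: {(1, 34), (35, 18), (38, 32), (7, 20)}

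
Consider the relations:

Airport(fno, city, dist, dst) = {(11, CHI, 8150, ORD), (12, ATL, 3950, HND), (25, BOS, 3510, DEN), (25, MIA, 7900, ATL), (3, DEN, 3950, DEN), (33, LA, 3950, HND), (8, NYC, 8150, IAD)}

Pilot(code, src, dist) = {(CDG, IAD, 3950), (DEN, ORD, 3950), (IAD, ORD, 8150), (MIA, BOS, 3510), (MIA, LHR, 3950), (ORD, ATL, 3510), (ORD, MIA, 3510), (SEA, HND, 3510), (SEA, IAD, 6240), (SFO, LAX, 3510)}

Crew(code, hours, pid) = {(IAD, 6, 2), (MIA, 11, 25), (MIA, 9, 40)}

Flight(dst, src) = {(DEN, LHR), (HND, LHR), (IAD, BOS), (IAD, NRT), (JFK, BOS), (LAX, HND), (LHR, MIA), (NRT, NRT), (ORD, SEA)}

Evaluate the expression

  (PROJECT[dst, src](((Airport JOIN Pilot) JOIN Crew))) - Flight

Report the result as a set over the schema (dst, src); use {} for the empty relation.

{(DEN, BOS), (IAD, ORD), (ORD, ORD)}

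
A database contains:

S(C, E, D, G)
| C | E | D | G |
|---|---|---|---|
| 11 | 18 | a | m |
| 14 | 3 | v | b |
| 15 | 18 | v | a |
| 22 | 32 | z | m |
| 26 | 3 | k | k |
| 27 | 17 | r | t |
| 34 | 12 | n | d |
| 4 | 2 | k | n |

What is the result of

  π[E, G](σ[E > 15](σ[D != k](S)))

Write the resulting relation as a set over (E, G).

Filtering on D != k leaves {(11, 18, a, m), (14, 3, v, b), (15, 18, v, a), (22, 32, z, m), (27, 17, r, t), (34, 12, n, d)}.
Filtering on E > 15 leaves {(11, 18, a, m), (15, 18, v, a), (22, 32, z, m), (27, 17, r, t)}.
π_{E, G} gives {(17, t), (18, a), (18, m), (32, m)}.

{(17, t), (18, a), (18, m), (32, m)}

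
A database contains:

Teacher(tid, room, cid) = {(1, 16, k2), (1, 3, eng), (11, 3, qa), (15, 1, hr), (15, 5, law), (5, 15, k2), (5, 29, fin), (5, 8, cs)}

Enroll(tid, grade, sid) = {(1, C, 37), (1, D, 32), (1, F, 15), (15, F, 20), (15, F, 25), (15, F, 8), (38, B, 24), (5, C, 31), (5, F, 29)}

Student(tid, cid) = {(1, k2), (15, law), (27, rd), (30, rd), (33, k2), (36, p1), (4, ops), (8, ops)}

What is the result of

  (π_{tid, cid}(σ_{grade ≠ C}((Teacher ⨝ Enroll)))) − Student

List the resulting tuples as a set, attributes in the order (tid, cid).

{(1, eng), (15, hr), (5, cs), (5, fin), (5, k2)}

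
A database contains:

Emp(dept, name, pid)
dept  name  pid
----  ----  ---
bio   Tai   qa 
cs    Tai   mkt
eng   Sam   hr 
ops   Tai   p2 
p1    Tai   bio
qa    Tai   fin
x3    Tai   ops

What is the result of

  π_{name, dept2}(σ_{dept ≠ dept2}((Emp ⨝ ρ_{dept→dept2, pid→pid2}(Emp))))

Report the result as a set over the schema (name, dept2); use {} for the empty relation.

ρ[dept→dept2, pid→pid2]: schema becomes (dept2, name, pid2); tuples unchanged.
Natural join on name: {(bio, Tai, qa, bio, qa), (bio, Tai, qa, cs, mkt), (bio, Tai, qa, ops, p2), (bio, Tai, qa, p1, bio), (bio, Tai, qa, qa, fin), (bio, Tai, qa, x3, ops), (cs, Tai, mkt, bio, qa), (cs, Tai, mkt, cs, mkt), (cs, Tai, mkt, ops, p2), (cs, Tai, mkt, p1, bio), (cs, Tai, mkt, qa, fin), (cs, Tai, mkt, x3, ops), (eng, Sam, hr, eng, hr), (ops, Tai, p2, bio, qa), (ops, Tai, p2, cs, mkt), (ops, Tai, p2, ops, p2), (ops, Tai, p2, p1, bio), (ops, Tai, p2, qa, fin), (ops, Tai, p2, x3, ops), (p1, Tai, bio, bio, qa), (p1, Tai, bio, cs, mkt), (p1, Tai, bio, ops, p2), (p1, Tai, bio, p1, bio), (p1, Tai, bio, qa, fin), (p1, Tai, bio, x3, ops), (qa, Tai, fin, bio, qa), (qa, Tai, fin, cs, mkt), (qa, Tai, fin, ops, p2), (qa, Tai, fin, p1, bio), (qa, Tai, fin, qa, fin), (qa, Tai, fin, x3, ops), (x3, Tai, ops, bio, qa), (x3, Tai, ops, cs, mkt), (x3, Tai, ops, ops, p2), (x3, Tai, ops, p1, bio), (x3, Tai, ops, qa, fin), (x3, Tai, ops, x3, ops)}
σ[dept ≠ dept2]: keep tuples satisfying dept ≠ dept2 → {(bio, Tai, qa, cs, mkt), (bio, Tai, qa, ops, p2), (bio, Tai, qa, p1, bio), (bio, Tai, qa, qa, fin), (bio, Tai, qa, x3, ops), (cs, Tai, mkt, bio, qa), (cs, Tai, mkt, ops, p2), (cs, Tai, mkt, p1, bio), (cs, Tai, mkt, qa, fin), (cs, Tai, mkt, x3, ops), (ops, Tai, p2, bio, qa), (ops, Tai, p2, cs, mkt), (ops, Tai, p2, p1, bio), (ops, Tai, p2, qa, fin), (ops, Tai, p2, x3, ops), (p1, Tai, bio, bio, qa), (p1, Tai, bio, cs, mkt), (p1, Tai, bio, ops, p2), (p1, Tai, bio, qa, fin), (p1, Tai, bio, x3, ops), (qa, Tai, fin, bio, qa), (qa, Tai, fin, cs, mkt), (qa, Tai, fin, ops, p2), (qa, Tai, fin, p1, bio), (qa, Tai, fin, x3, ops), (x3, Tai, ops, bio, qa), (x3, Tai, ops, cs, mkt), (x3, Tai, ops, ops, p2), (x3, Tai, ops, p1, bio), (x3, Tai, ops, qa, fin)}
Projecting to name, dept2 (24 duplicate(s) eliminated): {(Tai, bio), (Tai, cs), (Tai, ops), (Tai, p1), (Tai, qa), (Tai, x3)}

{(Tai, bio), (Tai, cs), (Tai, ops), (Tai, p1), (Tai, qa), (Tai, x3)}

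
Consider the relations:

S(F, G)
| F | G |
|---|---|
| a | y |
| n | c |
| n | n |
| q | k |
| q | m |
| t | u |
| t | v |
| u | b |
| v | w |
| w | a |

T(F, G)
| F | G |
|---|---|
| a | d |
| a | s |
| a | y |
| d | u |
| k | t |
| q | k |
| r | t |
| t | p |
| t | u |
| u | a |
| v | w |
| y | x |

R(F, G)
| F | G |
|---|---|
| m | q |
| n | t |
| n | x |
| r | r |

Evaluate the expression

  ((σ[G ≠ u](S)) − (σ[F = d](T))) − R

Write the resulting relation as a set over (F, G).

Apply σ_{G ≠ u}; surviving tuples: {(a, y), (n, c), (n, n), (q, k), (q, m), (t, v), (u, b), (v, w), (w, a)}
Apply σ_{F = d}; surviving tuples: {(d, u)}
Set difference of the two operands is {(a, y), (n, c), (n, n), (q, k), (q, m), (t, v), (u, b), (v, w), (w, a)}.
Set difference of the two operands is {(a, y), (n, c), (n, n), (q, k), (q, m), (t, v), (u, b), (v, w), (w, a)}.

{(a, y), (n, c), (n, n), (q, k), (q, m), (t, v), (u, b), (v, w), (w, a)}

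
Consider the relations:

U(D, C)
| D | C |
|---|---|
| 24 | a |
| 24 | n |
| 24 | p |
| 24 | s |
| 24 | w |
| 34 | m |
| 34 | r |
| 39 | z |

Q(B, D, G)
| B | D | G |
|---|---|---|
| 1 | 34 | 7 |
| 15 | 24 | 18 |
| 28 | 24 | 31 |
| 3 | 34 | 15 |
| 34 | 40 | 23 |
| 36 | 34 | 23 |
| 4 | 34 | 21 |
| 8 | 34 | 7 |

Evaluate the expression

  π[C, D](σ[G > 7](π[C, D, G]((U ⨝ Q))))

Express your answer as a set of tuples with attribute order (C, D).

{(a, 24), (m, 34), (n, 24), (p, 24), (r, 34), (s, 24), (w, 24)}

Natural join on D: {(24, a, 15, 18), (24, a, 28, 31), (24, n, 15, 18), (24, n, 28, 31), (24, p, 15, 18), (24, p, 28, 31), (24, s, 15, 18), (24, s, 28, 31), (24, w, 15, 18), (24, w, 28, 31), (34, m, 1, 7), (34, m, 3, 15), (34, m, 36, 23), (34, m, 4, 21), (34, m, 8, 7), (34, r, 1, 7), (34, r, 3, 15), (34, r, 36, 23), (34, r, 4, 21), (34, r, 8, 7)}
π[C, D, G]: project onto (C, D, G) (2 duplicate(s) eliminated) → {(a, 24, 18), (a, 24, 31), (m, 34, 15), (m, 34, 21), (m, 34, 23), (m, 34, 7), (n, 24, 18), (n, 24, 31), (p, 24, 18), (p, 24, 31), (r, 34, 15), (r, 34, 21), (r, 34, 23), (r, 34, 7), (s, 24, 18), (s, 24, 31), (w, 24, 18), (w, 24, 31)}
σ[G > 7]: keep tuples satisfying G > 7 → {(a, 24, 18), (a, 24, 31), (m, 34, 15), (m, 34, 21), (m, 34, 23), (n, 24, 18), (n, 24, 31), (p, 24, 18), (p, 24, 31), (r, 34, 15), (r, 34, 21), (r, 34, 23), (s, 24, 18), (s, 24, 31), (w, 24, 18), (w, 24, 31)}
π[C, D]: project onto (C, D) (9 duplicate(s) eliminated) → {(a, 24), (m, 34), (n, 24), (p, 24), (r, 34), (s, 24), (w, 24)}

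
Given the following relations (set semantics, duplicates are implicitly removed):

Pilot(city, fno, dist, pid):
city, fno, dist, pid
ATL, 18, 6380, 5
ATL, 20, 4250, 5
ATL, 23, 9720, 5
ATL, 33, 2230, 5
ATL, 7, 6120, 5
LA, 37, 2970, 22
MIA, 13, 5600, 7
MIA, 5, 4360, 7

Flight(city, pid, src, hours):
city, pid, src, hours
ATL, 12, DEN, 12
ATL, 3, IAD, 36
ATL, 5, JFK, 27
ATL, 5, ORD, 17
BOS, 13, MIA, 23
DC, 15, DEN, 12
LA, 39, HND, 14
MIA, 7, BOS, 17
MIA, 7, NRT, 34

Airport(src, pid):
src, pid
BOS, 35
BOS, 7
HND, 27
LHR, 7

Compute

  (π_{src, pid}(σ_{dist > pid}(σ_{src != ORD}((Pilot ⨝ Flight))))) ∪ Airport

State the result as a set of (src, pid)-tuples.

Joining Pilot and Flight on city, pid yields {(ATL, 18, 6380, 5, JFK, 27), (ATL, 18, 6380, 5, ORD, 17), (ATL, 20, 4250, 5, JFK, 27), (ATL, 20, 4250, 5, ORD, 17), (ATL, 23, 9720, 5, JFK, 27), (ATL, 23, 9720, 5, ORD, 17), (ATL, 33, 2230, 5, JFK, 27), (ATL, 33, 2230, 5, ORD, 17), (ATL, 7, 6120, 5, JFK, 27), (ATL, 7, 6120, 5, ORD, 17), (MIA, 13, 5600, 7, BOS, 17), (MIA, 13, 5600, 7, NRT, 34), (MIA, 5, 4360, 7, BOS, 17), (MIA, 5, 4360, 7, NRT, 34)}.
σ[src != ORD]: keep tuples satisfying src != ORD → {(ATL, 18, 6380, 5, JFK, 27), (ATL, 20, 4250, 5, JFK, 27), (ATL, 23, 9720, 5, JFK, 27), (ATL, 33, 2230, 5, JFK, 27), (ATL, 7, 6120, 5, JFK, 27), (MIA, 13, 5600, 7, BOS, 17), (MIA, 13, 5600, 7, NRT, 34), (MIA, 5, 4360, 7, BOS, 17), (MIA, 5, 4360, 7, NRT, 34)}
σ[dist > pid]: keep tuples satisfying dist > pid → {(ATL, 18, 6380, 5, JFK, 27), (ATL, 20, 4250, 5, JFK, 27), (ATL, 23, 9720, 5, JFK, 27), (ATL, 33, 2230, 5, JFK, 27), (ATL, 7, 6120, 5, JFK, 27), (MIA, 13, 5600, 7, BOS, 17), (MIA, 13, 5600, 7, NRT, 34), (MIA, 5, 4360, 7, BOS, 17), (MIA, 5, 4360, 7, NRT, 34)}
Keep only column(s) src, pid (6 duplicate(s) eliminated): {(BOS, 7), (JFK, 5), (NRT, 7)}
Taking the union: {(BOS, 35), (BOS, 7), (HND, 27), (JFK, 5), (LHR, 7), (NRT, 7)}

{(BOS, 35), (BOS, 7), (HND, 27), (JFK, 5), (LHR, 7), (NRT, 7)}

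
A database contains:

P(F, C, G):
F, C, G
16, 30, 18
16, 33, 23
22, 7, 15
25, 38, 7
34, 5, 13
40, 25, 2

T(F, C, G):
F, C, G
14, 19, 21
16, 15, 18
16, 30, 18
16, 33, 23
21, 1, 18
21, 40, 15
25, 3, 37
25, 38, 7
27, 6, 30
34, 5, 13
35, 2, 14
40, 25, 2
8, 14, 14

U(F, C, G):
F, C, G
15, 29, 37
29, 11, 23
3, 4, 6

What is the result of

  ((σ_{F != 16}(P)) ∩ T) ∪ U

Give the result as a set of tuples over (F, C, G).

σ[F != 16]: keep tuples satisfying F != 16 → {(22, 7, 15), (25, 38, 7), (34, 5, 13), (40, 25, 2)}
Intersection: {(22, 7, 15), (25, 38, 7), (34, 5, 13), (40, 25, 2)} with {(14, 19, 21), (16, 15, 18), (16, 30, 18), (16, 33, 23), (21, 1, 18), (21, 40, 15), (25, 3, 37), (25, 38, 7), (27, 6, 30), (34, 5, 13), (35, 2, 14), (40, 25, 2), (8, 14, 14)} → {(25, 38, 7), (34, 5, 13), (40, 25, 2)}
Union: {(25, 38, 7), (34, 5, 13), (40, 25, 2)} with {(15, 29, 37), (29, 11, 23), (3, 4, 6)} → {(15, 29, 37), (25, 38, 7), (29, 11, 23), (3, 4, 6), (34, 5, 13), (40, 25, 2)}

{(15, 29, 37), (25, 38, 7), (29, 11, 23), (3, 4, 6), (34, 5, 13), (40, 25, 2)}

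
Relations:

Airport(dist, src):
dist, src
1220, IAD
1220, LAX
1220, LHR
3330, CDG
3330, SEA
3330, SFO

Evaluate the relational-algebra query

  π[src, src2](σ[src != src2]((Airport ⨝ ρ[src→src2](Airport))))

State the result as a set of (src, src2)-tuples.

{(CDG, SEA), (CDG, SFO), (IAD, LAX), (IAD, LHR), (LAX, IAD), (LAX, LHR), (LHR, IAD), (LHR, LAX), (SEA, CDG), (SEA, SFO), (SFO, CDG), (SFO, SEA)}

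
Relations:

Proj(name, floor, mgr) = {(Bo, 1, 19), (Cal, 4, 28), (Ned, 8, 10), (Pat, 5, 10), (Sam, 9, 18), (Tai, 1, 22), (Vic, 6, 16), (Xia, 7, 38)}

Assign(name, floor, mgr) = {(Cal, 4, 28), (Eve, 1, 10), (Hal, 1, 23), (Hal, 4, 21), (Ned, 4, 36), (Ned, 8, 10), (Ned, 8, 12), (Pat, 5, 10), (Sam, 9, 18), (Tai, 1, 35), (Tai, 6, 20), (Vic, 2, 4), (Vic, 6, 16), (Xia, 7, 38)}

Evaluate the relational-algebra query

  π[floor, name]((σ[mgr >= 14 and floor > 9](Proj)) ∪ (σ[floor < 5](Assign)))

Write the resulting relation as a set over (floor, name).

{(1, Eve), (1, Hal), (1, Tai), (2, Vic), (4, Cal), (4, Hal), (4, Ned)}

Filtering on mgr >= 14 and floor > 9 leaves {}.
Filtering on floor < 5 leaves {(Cal, 4, 28), (Eve, 1, 10), (Hal, 1, 23), (Hal, 4, 21), (Ned, 4, 36), (Tai, 1, 35), (Vic, 2, 4)}.
Union: {} with {(Cal, 4, 28), (Eve, 1, 10), (Hal, 1, 23), (Hal, 4, 21), (Ned, 4, 36), (Tai, 1, 35), (Vic, 2, 4)} → {(Cal, 4, 28), (Eve, 1, 10), (Hal, 1, 23), (Hal, 4, 21), (Ned, 4, 36), (Tai, 1, 35), (Vic, 2, 4)}
π[floor, name]: project onto (floor, name) → {(1, Eve), (1, Hal), (1, Tai), (2, Vic), (4, Cal), (4, Hal), (4, Ned)}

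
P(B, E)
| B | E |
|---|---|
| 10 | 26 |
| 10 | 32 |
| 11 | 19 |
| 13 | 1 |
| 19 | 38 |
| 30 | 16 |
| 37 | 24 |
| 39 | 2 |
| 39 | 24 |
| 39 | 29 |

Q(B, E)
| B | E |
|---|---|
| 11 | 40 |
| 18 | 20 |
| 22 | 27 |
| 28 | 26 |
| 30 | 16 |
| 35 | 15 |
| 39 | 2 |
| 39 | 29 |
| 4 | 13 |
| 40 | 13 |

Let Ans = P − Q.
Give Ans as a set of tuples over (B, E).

{(10, 26), (10, 32), (11, 19), (13, 1), (19, 38), (37, 24), (39, 24)}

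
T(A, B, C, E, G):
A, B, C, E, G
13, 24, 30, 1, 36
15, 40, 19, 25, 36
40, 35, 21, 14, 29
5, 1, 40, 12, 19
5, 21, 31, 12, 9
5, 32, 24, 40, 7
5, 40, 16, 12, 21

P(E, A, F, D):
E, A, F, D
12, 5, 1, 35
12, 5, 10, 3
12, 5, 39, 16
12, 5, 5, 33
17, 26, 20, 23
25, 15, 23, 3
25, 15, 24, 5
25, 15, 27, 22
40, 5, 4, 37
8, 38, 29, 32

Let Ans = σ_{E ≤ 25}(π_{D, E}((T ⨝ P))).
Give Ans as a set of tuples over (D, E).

T ⋈ P (natural join on A, E): {(15, 40, 19, 25, 36, 23, 3), (15, 40, 19, 25, 36, 24, 5), (15, 40, 19, 25, 36, 27, 22), (5, 1, 40, 12, 19, 1, 35), (5, 1, 40, 12, 19, 10, 3), (5, 1, 40, 12, 19, 39, 16), (5, 1, 40, 12, 19, 5, 33), (5, 21, 31, 12, 9, 1, 35), (5, 21, 31, 12, 9, 10, 3), (5, 21, 31, 12, 9, 39, 16), (5, 21, 31, 12, 9, 5, 33), (5, 32, 24, 40, 7, 4, 37), (5, 40, 16, 12, 21, 1, 35), (5, 40, 16, 12, 21, 10, 3), (5, 40, 16, 12, 21, 39, 16), (5, 40, 16, 12, 21, 5, 33)}
Keep only column(s) D, E (8 duplicate(s) eliminated): {(16, 12), (22, 25), (3, 12), (3, 25), (33, 12), (35, 12), (37, 40), (5, 25)}
Filtering on E ≤ 25 leaves {(16, 12), (22, 25), (3, 12), (3, 25), (33, 12), (35, 12), (5, 25)}.

{(16, 12), (22, 25), (3, 12), (3, 25), (33, 12), (35, 12), (5, 25)}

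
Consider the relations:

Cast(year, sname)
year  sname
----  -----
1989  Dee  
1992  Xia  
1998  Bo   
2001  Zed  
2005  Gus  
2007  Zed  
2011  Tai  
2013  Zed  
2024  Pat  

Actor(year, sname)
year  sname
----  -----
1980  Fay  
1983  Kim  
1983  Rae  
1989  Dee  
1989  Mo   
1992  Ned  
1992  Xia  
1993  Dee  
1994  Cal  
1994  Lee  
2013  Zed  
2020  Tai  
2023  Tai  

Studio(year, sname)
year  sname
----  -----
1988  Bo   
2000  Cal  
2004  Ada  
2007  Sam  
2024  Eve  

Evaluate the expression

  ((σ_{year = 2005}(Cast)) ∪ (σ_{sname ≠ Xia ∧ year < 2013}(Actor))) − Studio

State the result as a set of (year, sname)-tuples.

Selection year = 2005: {(2005, Gus)}
Selection sname ≠ Xia ∧ year < 2013: {(1980, Fay), (1983, Kim), (1983, Rae), (1989, Dee), (1989, Mo), (1992, Ned), (1993, Dee), (1994, Cal), (1994, Lee)}
Taking the union: {(1980, Fay), (1983, Kim), (1983, Rae), (1989, Dee), (1989, Mo), (1992, Ned), (1993, Dee), (1994, Cal), (1994, Lee), (2005, Gus)}
Taking the difference: {(1980, Fay), (1983, Kim), (1983, Rae), (1989, Dee), (1989, Mo), (1992, Ned), (1993, Dee), (1994, Cal), (1994, Lee), (2005, Gus)}

{(1980, Fay), (1983, Kim), (1983, Rae), (1989, Dee), (1989, Mo), (1992, Ned), (1993, Dee), (1994, Cal), (1994, Lee), (2005, Gus)}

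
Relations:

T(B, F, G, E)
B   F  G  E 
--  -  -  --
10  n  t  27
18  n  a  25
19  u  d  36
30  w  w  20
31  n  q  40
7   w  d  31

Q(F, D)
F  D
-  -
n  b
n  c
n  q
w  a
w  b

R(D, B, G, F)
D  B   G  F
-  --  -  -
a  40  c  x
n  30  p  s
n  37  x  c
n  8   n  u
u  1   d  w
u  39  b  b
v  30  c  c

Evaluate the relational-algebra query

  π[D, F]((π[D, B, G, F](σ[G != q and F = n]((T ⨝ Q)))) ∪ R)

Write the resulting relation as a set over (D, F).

T ⋈ Q (natural join on F): {(10, n, t, 27, b), (10, n, t, 27, c), (10, n, t, 27, q), (18, n, a, 25, b), (18, n, a, 25, c), (18, n, a, 25, q), (30, w, w, 20, a), (30, w, w, 20, b), (31, n, q, 40, b), (31, n, q, 40, c), (31, n, q, 40, q), (7, w, d, 31, a), (7, w, d, 31, b)}
Apply σ_{G != q and F = n}; surviving tuples: {(10, n, t, 27, b), (10, n, t, 27, c), (10, n, t, 27, q), (18, n, a, 25, b), (18, n, a, 25, c), (18, n, a, 25, q)}
Projecting to D, B, G, F: {(b, 10, t, n), (b, 18, a, n), (c, 10, t, n), (c, 18, a, n), (q, 10, t, n), (q, 18, a, n)}
Union: {(b, 10, t, n), (b, 18, a, n), (c, 10, t, n), (c, 18, a, n), (q, 10, t, n), (q, 18, a, n)} with {(a, 40, c, x), (n, 30, p, s), (n, 37, x, c), (n, 8, n, u), (u, 1, d, w), (u, 39, b, b), (v, 30, c, c)} → {(a, 40, c, x), (b, 10, t, n), (b, 18, a, n), (c, 10, t, n), (c, 18, a, n), (n, 30, p, s), (n, 37, x, c), (n, 8, n, u), (q, 10, t, n), (q, 18, a, n), (u, 1, d, w), (u, 39, b, b), (v, 30, c, c)}
Projecting to D, F (3 duplicate(s) eliminated): {(a, x), (b, n), (c, n), (n, c), (n, s), (n, u), (q, n), (u, b), (u, w), (v, c)}

{(a, x), (b, n), (c, n), (n, c), (n, s), (n, u), (q, n), (u, b), (u, w), (v, c)}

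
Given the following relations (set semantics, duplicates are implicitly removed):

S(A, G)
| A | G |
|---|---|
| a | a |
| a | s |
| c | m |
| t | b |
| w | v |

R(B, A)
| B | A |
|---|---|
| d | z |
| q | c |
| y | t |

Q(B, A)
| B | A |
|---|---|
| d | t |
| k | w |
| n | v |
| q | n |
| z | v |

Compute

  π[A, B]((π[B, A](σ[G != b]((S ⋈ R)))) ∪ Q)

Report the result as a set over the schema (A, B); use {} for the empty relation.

{(c, q), (n, q), (t, d), (v, n), (v, z), (w, k)}

S ⋈ R (natural join on A): {(c, m, q), (t, b, y)}
Selection G != b: {(c, m, q)}
Keep only column(s) B, A: {(q, c)}
Taking the union: {(d, t), (k, w), (n, v), (q, c), (q, n), (z, v)}
Keep only column(s) A, B: {(c, q), (n, q), (t, d), (v, n), (v, z), (w, k)}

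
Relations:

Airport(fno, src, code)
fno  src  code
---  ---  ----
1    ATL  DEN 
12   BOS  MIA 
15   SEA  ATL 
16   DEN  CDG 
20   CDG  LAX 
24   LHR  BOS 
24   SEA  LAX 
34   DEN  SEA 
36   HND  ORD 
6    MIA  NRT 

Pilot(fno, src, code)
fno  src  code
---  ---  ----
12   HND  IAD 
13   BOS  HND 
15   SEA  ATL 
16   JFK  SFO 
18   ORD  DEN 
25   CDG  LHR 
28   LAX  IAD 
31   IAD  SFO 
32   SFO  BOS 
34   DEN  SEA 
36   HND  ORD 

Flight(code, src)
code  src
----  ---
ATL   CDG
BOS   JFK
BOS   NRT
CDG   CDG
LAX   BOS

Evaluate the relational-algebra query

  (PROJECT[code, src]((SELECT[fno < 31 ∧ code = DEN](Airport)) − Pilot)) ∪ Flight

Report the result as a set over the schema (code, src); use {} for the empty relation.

{(ATL, CDG), (BOS, JFK), (BOS, NRT), (CDG, CDG), (DEN, ATL), (LAX, BOS)}

σ[fno < 31 ∧ code = DEN]: keep tuples satisfying fno < 31 ∧ code = DEN → {(1, ATL, DEN)}
Taking the difference: {(1, ATL, DEN)}
π_{code, src} gives {(DEN, ATL)}.
Taking the union: {(ATL, CDG), (BOS, JFK), (BOS, NRT), (CDG, CDG), (DEN, ATL), (LAX, BOS)}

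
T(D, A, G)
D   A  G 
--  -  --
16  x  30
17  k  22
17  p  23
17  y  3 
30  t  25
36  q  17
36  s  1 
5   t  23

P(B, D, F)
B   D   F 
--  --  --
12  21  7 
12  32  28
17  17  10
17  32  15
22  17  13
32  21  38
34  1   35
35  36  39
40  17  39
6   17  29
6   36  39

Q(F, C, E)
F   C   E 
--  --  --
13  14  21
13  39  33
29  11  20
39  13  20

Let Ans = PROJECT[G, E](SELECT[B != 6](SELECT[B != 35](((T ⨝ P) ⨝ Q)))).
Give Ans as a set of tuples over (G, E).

T ⋈ P (natural join on D): {(17, k, 22, 17, 10), (17, k, 22, 22, 13), (17, k, 22, 40, 39), (17, k, 22, 6, 29), (17, p, 23, 17, 10), (17, p, 23, 22, 13), (17, p, 23, 40, 39), (17, p, 23, 6, 29), (17, y, 3, 17, 10), (17, y, 3, 22, 13), (17, y, 3, 40, 39), (17, y, 3, 6, 29), (36, q, 17, 35, 39), (36, q, 17, 6, 39), (36, s, 1, 35, 39), (36, s, 1, 6, 39)}
(T ⨝ P) ⋈ Q (natural join on F): {(17, k, 22, 22, 13, 14, 21), (17, k, 22, 22, 13, 39, 33), (17, k, 22, 40, 39, 13, 20), (17, k, 22, 6, 29, 11, 20), (17, p, 23, 22, 13, 14, 21), (17, p, 23, 22, 13, 39, 33), (17, p, 23, 40, 39, 13, 20), (17, p, 23, 6, 29, 11, 20), (17, y, 3, 22, 13, 14, 21), (17, y, 3, 22, 13, 39, 33), (17, y, 3, 40, 39, 13, 20), (17, y, 3, 6, 29, 11, 20), (36, q, 17, 35, 39, 13, 20), (36, q, 17, 6, 39, 13, 20), (36, s, 1, 35, 39, 13, 20), (36, s, 1, 6, 39, 13, 20)}
σ[B != 35]: keep tuples satisfying B != 35 → {(17, k, 22, 22, 13, 14, 21), (17, k, 22, 22, 13, 39, 33), (17, k, 22, 40, 39, 13, 20), (17, k, 22, 6, 29, 11, 20), (17, p, 23, 22, 13, 14, 21), (17, p, 23, 22, 13, 39, 33), (17, p, 23, 40, 39, 13, 20), (17, p, 23, 6, 29, 11, 20), (17, y, 3, 22, 13, 14, 21), (17, y, 3, 22, 13, 39, 33), (17, y, 3, 40, 39, 13, 20), (17, y, 3, 6, 29, 11, 20), (36, q, 17, 6, 39, 13, 20), (36, s, 1, 6, 39, 13, 20)}
σ[B != 6]: keep tuples satisfying B != 6 → {(17, k, 22, 22, 13, 14, 21), (17, k, 22, 22, 13, 39, 33), (17, k, 22, 40, 39, 13, 20), (17, p, 23, 22, 13, 14, 21), (17, p, 23, 22, 13, 39, 33), (17, p, 23, 40, 39, 13, 20), (17, y, 3, 22, 13, 14, 21), (17, y, 3, 22, 13, 39, 33), (17, y, 3, 40, 39, 13, 20)}
Keep only column(s) G, E: {(22, 20), (22, 21), (22, 33), (23, 20), (23, 21), (23, 33), (3, 20), (3, 21), (3, 33)}

{(22, 20), (22, 21), (22, 33), (23, 20), (23, 21), (23, 33), (3, 20), (3, 21), (3, 33)}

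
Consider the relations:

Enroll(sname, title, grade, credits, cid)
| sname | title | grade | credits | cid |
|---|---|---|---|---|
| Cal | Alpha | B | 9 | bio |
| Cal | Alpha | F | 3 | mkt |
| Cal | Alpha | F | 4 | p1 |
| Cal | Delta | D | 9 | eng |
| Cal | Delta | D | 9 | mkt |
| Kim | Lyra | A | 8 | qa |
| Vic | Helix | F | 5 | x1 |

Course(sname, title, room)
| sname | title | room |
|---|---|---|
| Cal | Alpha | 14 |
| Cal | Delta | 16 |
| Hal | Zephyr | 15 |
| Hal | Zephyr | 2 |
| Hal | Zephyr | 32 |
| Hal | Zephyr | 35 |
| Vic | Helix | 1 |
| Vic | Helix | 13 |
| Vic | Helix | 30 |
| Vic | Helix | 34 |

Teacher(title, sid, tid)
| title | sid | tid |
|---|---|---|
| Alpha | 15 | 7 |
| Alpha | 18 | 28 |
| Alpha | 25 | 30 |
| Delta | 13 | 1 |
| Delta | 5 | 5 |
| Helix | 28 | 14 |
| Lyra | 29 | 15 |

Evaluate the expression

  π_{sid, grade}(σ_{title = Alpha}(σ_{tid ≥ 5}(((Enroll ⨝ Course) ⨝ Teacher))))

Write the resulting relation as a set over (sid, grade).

{(15, B), (15, F), (18, B), (18, F), (25, B), (25, F)}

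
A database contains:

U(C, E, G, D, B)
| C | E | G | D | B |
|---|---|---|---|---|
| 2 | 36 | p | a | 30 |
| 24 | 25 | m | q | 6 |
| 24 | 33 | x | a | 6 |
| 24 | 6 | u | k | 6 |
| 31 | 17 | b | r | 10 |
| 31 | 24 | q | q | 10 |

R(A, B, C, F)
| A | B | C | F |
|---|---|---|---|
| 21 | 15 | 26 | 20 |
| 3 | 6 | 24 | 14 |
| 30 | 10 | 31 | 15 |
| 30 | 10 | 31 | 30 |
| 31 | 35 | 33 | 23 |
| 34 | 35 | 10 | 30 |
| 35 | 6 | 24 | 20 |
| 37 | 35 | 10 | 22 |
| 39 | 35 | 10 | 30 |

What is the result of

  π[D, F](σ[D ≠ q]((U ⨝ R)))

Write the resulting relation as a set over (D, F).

{(a, 14), (a, 20), (k, 14), (k, 20), (r, 15), (r, 30)}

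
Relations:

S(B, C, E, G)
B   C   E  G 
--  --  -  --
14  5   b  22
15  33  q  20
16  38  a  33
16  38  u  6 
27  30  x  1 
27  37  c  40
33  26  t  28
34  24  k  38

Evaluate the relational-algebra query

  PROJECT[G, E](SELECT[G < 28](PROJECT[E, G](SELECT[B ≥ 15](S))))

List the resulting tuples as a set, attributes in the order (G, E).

{(1, x), (20, q), (6, u)}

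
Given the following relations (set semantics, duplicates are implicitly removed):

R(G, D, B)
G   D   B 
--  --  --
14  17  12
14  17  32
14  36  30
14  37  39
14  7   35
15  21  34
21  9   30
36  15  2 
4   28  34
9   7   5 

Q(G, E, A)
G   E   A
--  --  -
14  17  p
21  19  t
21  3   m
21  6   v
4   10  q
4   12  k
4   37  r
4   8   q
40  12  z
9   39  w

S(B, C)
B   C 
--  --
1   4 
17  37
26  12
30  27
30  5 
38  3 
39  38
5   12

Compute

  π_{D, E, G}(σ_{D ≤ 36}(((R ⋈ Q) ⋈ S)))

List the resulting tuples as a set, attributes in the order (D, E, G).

{(36, 17, 14), (7, 39, 9), (9, 19, 21), (9, 3, 21), (9, 6, 21)}

Joining R and Q on G yields {(14, 17, 12, 17, p), (14, 17, 32, 17, p), (14, 36, 30, 17, p), (14, 37, 39, 17, p), (14, 7, 35, 17, p), (21, 9, 30, 19, t), (21, 9, 30, 3, m), (21, 9, 30, 6, v), (4, 28, 34, 10, q), (4, 28, 34, 12, k), (4, 28, 34, 37, r), (4, 28, 34, 8, q), (9, 7, 5, 39, w)}.
Joining (R ⋈ Q) and S on B yields {(14, 36, 30, 17, p, 27), (14, 36, 30, 17, p, 5), (14, 37, 39, 17, p, 38), (21, 9, 30, 19, t, 27), (21, 9, 30, 19, t, 5), (21, 9, 30, 3, m, 27), (21, 9, 30, 3, m, 5), (21, 9, 30, 6, v, 27), (21, 9, 30, 6, v, 5), (9, 7, 5, 39, w, 12)}.
σ[D ≤ 36]: keep tuples satisfying D ≤ 36 → {(14, 36, 30, 17, p, 27), (14, 36, 30, 17, p, 5), (21, 9, 30, 19, t, 27), (21, 9, 30, 19, t, 5), (21, 9, 30, 3, m, 27), (21, 9, 30, 3, m, 5), (21, 9, 30, 6, v, 27), (21, 9, 30, 6, v, 5), (9, 7, 5, 39, w, 12)}
π_{D, E, G} gives {(36, 17, 14), (7, 39, 9), (9, 19, 21), (9, 3, 21), (9, 6, 21)} (4 duplicate(s) eliminated).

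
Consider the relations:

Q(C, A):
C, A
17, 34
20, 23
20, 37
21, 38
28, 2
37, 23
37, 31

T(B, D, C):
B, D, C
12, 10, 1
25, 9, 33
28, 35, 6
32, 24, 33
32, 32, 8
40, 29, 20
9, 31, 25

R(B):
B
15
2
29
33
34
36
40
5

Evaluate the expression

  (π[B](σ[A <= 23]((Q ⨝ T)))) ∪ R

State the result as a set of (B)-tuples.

{15, 2, 29, 33, 34, 36, 40, 5}

Q ⋈ T (natural join on C): {(20, 23, 40, 29), (20, 37, 40, 29)}
σ[A <= 23]: keep tuples satisfying A <= 23 → {(20, 23, 40, 29)}
Projecting to B: {40}
Union: {40} with {15, 2, 29, 33, 34, 36, 40, 5} → {15, 2, 29, 33, 34, 36, 40, 5}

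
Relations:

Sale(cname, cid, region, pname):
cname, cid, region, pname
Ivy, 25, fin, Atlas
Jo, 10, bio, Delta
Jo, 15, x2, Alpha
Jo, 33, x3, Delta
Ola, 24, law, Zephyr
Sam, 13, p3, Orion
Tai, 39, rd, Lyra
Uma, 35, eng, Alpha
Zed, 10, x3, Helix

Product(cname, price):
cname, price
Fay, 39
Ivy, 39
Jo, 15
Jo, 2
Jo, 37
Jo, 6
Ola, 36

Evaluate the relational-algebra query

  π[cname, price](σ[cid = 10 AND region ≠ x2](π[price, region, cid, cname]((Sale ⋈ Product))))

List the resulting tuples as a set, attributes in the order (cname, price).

Natural join on cname: {(Ivy, 25, fin, Atlas, 39), (Jo, 10, bio, Delta, 15), (Jo, 10, bio, Delta, 2), (Jo, 10, bio, Delta, 37), (Jo, 10, bio, Delta, 6), (Jo, 15, x2, Alpha, 15), (Jo, 15, x2, Alpha, 2), (Jo, 15, x2, Alpha, 37), (Jo, 15, x2, Alpha, 6), (Jo, 33, x3, Delta, 15), (Jo, 33, x3, Delta, 2), (Jo, 33, x3, Delta, 37), (Jo, 33, x3, Delta, 6), (Ola, 24, law, Zephyr, 36)}
π_{price, region, cid, cname} gives {(15, bio, 10, Jo), (15, x2, 15, Jo), (15, x3, 33, Jo), (2, bio, 10, Jo), (2, x2, 15, Jo), (2, x3, 33, Jo), (36, law, 24, Ola), (37, bio, 10, Jo), (37, x2, 15, Jo), (37, x3, 33, Jo), (39, fin, 25, Ivy), (6, bio, 10, Jo), (6, x2, 15, Jo), (6, x3, 33, Jo)}.
Selection cid = 10 AND region ≠ x2: {(15, bio, 10, Jo), (2, bio, 10, Jo), (37, bio, 10, Jo), (6, bio, 10, Jo)}
π_{cname, price} gives {(Jo, 15), (Jo, 2), (Jo, 37), (Jo, 6)}.

{(Jo, 15), (Jo, 2), (Jo, 37), (Jo, 6)}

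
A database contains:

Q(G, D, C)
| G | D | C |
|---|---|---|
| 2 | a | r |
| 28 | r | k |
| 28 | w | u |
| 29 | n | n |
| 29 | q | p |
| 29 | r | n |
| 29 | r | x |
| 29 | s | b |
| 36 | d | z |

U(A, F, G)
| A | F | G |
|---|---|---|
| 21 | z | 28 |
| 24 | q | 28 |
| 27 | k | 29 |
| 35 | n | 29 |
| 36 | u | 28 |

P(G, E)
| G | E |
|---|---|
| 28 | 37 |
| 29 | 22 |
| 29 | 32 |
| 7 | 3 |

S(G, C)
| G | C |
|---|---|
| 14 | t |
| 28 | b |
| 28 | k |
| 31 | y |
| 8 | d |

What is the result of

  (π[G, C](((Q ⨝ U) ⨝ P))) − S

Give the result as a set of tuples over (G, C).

{(28, u), (29, b), (29, n), (29, p), (29, x)}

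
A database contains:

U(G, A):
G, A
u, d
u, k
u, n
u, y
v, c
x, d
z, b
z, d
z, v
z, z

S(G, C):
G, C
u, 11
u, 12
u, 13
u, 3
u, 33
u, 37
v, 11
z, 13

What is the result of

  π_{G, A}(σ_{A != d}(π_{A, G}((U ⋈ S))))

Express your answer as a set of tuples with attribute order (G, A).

{(u, k), (u, n), (u, y), (v, c), (z, b), (z, v), (z, z)}

Joining U and S on G yields {(u, d, 11), (u, d, 12), (u, d, 13), (u, d, 3), (u, d, 33), (u, d, 37), (u, k, 11), (u, k, 12), (u, k, 13), (u, k, 3), (u, k, 33), (u, k, 37), (u, n, 11), (u, n, 12), (u, n, 13), (u, n, 3), (u, n, 33), (u, n, 37), (u, y, 11), (u, y, 12), (u, y, 13), (u, y, 3), (u, y, 33), (u, y, 37), (v, c, 11), (z, b, 13), (z, d, 13), (z, v, 13), (z, z, 13)}.
Projecting to A, G (20 duplicate(s) eliminated): {(b, z), (c, v), (d, u), (d, z), (k, u), (n, u), (v, z), (y, u), (z, z)}
Filtering on A != d leaves {(b, z), (c, v), (k, u), (n, u), (v, z), (y, u), (z, z)}.
Projecting to G, A: {(u, k), (u, n), (u, y), (v, c), (z, b), (z, v), (z, z)}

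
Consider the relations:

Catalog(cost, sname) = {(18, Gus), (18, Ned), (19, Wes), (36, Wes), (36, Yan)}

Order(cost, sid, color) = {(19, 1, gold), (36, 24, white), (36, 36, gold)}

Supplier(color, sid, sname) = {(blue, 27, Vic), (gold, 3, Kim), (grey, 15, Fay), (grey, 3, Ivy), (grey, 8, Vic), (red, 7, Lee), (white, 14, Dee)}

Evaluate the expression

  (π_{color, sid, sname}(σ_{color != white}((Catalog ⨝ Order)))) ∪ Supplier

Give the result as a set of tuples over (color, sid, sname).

Joining Catalog and Order on cost yields {(19, Wes, 1, gold), (36, Wes, 24, white), (36, Wes, 36, gold), (36, Yan, 24, white), (36, Yan, 36, gold)}.
σ[color != white]: keep tuples satisfying color != white → {(19, Wes, 1, gold), (36, Wes, 36, gold), (36, Yan, 36, gold)}
Projecting to color, sid, sname: {(gold, 1, Wes), (gold, 36, Wes), (gold, 36, Yan)}
Taking the union: {(blue, 27, Vic), (gold, 1, Wes), (gold, 3, Kim), (gold, 36, Wes), (gold, 36, Yan), (grey, 15, Fay), (grey, 3, Ivy), (grey, 8, Vic), (red, 7, Lee), (white, 14, Dee)}

{(blue, 27, Vic), (gold, 1, Wes), (gold, 3, Kim), (gold, 36, Wes), (gold, 36, Yan), (grey, 15, Fay), (grey, 3, Ivy), (grey, 8, Vic), (red, 7, Lee), (white, 14, Dee)}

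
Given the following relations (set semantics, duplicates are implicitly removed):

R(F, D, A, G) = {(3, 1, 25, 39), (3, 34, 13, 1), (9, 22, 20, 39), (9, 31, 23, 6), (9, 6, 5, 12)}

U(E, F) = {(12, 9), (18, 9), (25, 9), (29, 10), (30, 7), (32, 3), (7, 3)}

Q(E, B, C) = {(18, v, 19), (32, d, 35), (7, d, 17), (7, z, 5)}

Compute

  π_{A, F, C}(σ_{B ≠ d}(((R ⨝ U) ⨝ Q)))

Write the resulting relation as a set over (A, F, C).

Natural join on F: {(3, 1, 25, 39, 32), (3, 1, 25, 39, 7), (3, 34, 13, 1, 32), (3, 34, 13, 1, 7), (9, 22, 20, 39, 12), (9, 22, 20, 39, 18), (9, 22, 20, 39, 25), (9, 31, 23, 6, 12), (9, 31, 23, 6, 18), (9, 31, 23, 6, 25), (9, 6, 5, 12, 12), (9, 6, 5, 12, 18), (9, 6, 5, 12, 25)}
Natural join on E: {(3, 1, 25, 39, 32, d, 35), (3, 1, 25, 39, 7, d, 17), (3, 1, 25, 39, 7, z, 5), (3, 34, 13, 1, 32, d, 35), (3, 34, 13, 1, 7, d, 17), (3, 34, 13, 1, 7, z, 5), (9, 22, 20, 39, 18, v, 19), (9, 31, 23, 6, 18, v, 19), (9, 6, 5, 12, 18, v, 19)}
σ[B ≠ d]: keep tuples satisfying B ≠ d → {(3, 1, 25, 39, 7, z, 5), (3, 34, 13, 1, 7, z, 5), (9, 22, 20, 39, 18, v, 19), (9, 31, 23, 6, 18, v, 19), (9, 6, 5, 12, 18, v, 19)}
π_{A, F, C} gives {(13, 3, 5), (20, 9, 19), (23, 9, 19), (25, 3, 5), (5, 9, 19)}.

{(13, 3, 5), (20, 9, 19), (23, 9, 19), (25, 3, 5), (5, 9, 19)}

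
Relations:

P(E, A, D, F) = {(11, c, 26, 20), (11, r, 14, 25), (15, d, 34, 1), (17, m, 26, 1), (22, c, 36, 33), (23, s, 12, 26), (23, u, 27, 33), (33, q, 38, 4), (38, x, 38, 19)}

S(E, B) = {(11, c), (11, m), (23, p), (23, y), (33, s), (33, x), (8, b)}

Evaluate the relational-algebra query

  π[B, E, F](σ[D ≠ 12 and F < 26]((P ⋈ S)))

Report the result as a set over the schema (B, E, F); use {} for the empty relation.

{(c, 11, 20), (c, 11, 25), (m, 11, 20), (m, 11, 25), (s, 33, 4), (x, 33, 4)}

Natural join on E: {(11, c, 26, 20, c), (11, c, 26, 20, m), (11, r, 14, 25, c), (11, r, 14, 25, m), (23, s, 12, 26, p), (23, s, 12, 26, y), (23, u, 27, 33, p), (23, u, 27, 33, y), (33, q, 38, 4, s), (33, q, 38, 4, x)}
Filtering on D ≠ 12 and F < 26 leaves {(11, c, 26, 20, c), (11, c, 26, 20, m), (11, r, 14, 25, c), (11, r, 14, 25, m), (33, q, 38, 4, s), (33, q, 38, 4, x)}.
π[B, E, F]: project onto (B, E, F) → {(c, 11, 20), (c, 11, 25), (m, 11, 20), (m, 11, 25), (s, 33, 4), (x, 33, 4)}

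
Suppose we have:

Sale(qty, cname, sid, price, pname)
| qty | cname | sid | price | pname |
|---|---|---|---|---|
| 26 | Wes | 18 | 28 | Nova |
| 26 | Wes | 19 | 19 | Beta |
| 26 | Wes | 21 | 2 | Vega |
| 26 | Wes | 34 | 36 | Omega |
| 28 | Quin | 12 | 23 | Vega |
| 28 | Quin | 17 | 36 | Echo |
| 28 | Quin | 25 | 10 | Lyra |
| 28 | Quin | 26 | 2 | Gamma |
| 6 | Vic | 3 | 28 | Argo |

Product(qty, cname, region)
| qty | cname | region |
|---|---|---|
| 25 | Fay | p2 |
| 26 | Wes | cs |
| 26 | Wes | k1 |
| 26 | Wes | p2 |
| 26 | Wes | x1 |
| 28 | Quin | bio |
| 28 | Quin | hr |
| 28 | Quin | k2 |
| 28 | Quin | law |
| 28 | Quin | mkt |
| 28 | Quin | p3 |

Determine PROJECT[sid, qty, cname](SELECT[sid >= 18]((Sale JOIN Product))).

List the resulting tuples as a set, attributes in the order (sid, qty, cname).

{(18, 26, Wes), (19, 26, Wes), (21, 26, Wes), (25, 28, Quin), (26, 28, Quin), (34, 26, Wes)}

Natural join on qty, cname: {(26, Wes, 18, 28, Nova, cs), (26, Wes, 18, 28, Nova, k1), (26, Wes, 18, 28, Nova, p2), (26, Wes, 18, 28, Nova, x1), (26, Wes, 19, 19, Beta, cs), (26, Wes, 19, 19, Beta, k1), (26, Wes, 19, 19, Beta, p2), (26, Wes, 19, 19, Beta, x1), (26, Wes, 21, 2, Vega, cs), (26, Wes, 21, 2, Vega, k1), (26, Wes, 21, 2, Vega, p2), (26, Wes, 21, 2, Vega, x1), (26, Wes, 34, 36, Omega, cs), (26, Wes, 34, 36, Omega, k1), (26, Wes, 34, 36, Omega, p2), (26, Wes, 34, 36, Omega, x1), (28, Quin, 12, 23, Vega, bio), (28, Quin, 12, 23, Vega, hr), (28, Quin, 12, 23, Vega, k2), (28, Quin, 12, 23, Vega, law), (28, Quin, 12, 23, Vega, mkt), (28, Quin, 12, 23, Vega, p3), (28, Quin, 17, 36, Echo, bio), (28, Quin, 17, 36, Echo, hr), (28, Quin, 17, 36, Echo, k2), (28, Quin, 17, 36, Echo, law), (28, Quin, 17, 36, Echo, mkt), (28, Quin, 17, 36, Echo, p3), (28, Quin, 25, 10, Lyra, bio), (28, Quin, 25, 10, Lyra, hr), (28, Quin, 25, 10, Lyra, k2), (28, Quin, 25, 10, Lyra, law), (28, Quin, 25, 10, Lyra, mkt), (28, Quin, 25, 10, Lyra, p3), (28, Quin, 26, 2, Gamma, bio), (28, Quin, 26, 2, Gamma, hr), (28, Quin, 26, 2, Gamma, k2), (28, Quin, 26, 2, Gamma, law), (28, Quin, 26, 2, Gamma, mkt), (28, Quin, 26, 2, Gamma, p3)}
Selection sid >= 18: {(26, Wes, 18, 28, Nova, cs), (26, Wes, 18, 28, Nova, k1), (26, Wes, 18, 28, Nova, p2), (26, Wes, 18, 28, Nova, x1), (26, Wes, 19, 19, Beta, cs), (26, Wes, 19, 19, Beta, k1), (26, Wes, 19, 19, Beta, p2), (26, Wes, 19, 19, Beta, x1), (26, Wes, 21, 2, Vega, cs), (26, Wes, 21, 2, Vega, k1), (26, Wes, 21, 2, Vega, p2), (26, Wes, 21, 2, Vega, x1), (26, Wes, 34, 36, Omega, cs), (26, Wes, 34, 36, Omega, k1), (26, Wes, 34, 36, Omega, p2), (26, Wes, 34, 36, Omega, x1), (28, Quin, 25, 10, Lyra, bio), (28, Quin, 25, 10, Lyra, hr), (28, Quin, 25, 10, Lyra, k2), (28, Quin, 25, 10, Lyra, law), (28, Quin, 25, 10, Lyra, mkt), (28, Quin, 25, 10, Lyra, p3), (28, Quin, 26, 2, Gamma, bio), (28, Quin, 26, 2, Gamma, hr), (28, Quin, 26, 2, Gamma, k2), (28, Quin, 26, 2, Gamma, law), (28, Quin, 26, 2, Gamma, mkt), (28, Quin, 26, 2, Gamma, p3)}
π_{sid, qty, cname} gives {(18, 26, Wes), (19, 26, Wes), (21, 26, Wes), (25, 28, Quin), (26, 28, Quin), (34, 26, Wes)} (22 duplicate(s) eliminated).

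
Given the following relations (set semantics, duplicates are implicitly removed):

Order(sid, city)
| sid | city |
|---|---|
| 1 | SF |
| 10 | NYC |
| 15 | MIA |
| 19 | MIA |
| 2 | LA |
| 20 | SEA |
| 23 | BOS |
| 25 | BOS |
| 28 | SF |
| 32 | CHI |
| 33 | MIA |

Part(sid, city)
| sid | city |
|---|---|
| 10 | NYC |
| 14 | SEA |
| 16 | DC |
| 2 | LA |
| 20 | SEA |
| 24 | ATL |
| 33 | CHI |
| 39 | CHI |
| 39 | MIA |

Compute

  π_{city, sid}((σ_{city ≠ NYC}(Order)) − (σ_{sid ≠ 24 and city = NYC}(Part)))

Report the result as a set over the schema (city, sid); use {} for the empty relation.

{(BOS, 23), (BOS, 25), (CHI, 32), (LA, 2), (MIA, 15), (MIA, 19), (MIA, 33), (SEA, 20), (SF, 1), (SF, 28)}

Filtering on city ≠ NYC leaves {(1, SF), (15, MIA), (19, MIA), (2, LA), (20, SEA), (23, BOS), (25, BOS), (28, SF), (32, CHI), (33, MIA)}.
Filtering on sid ≠ 24 and city = NYC leaves {(10, NYC)}.
Set difference of the two operands is {(1, SF), (15, MIA), (19, MIA), (2, LA), (20, SEA), (23, BOS), (25, BOS), (28, SF), (32, CHI), (33, MIA)}.
π[city, sid]: project onto (city, sid) → {(BOS, 23), (BOS, 25), (CHI, 32), (LA, 2), (MIA, 15), (MIA, 19), (MIA, 33), (SEA, 20), (SF, 1), (SF, 28)}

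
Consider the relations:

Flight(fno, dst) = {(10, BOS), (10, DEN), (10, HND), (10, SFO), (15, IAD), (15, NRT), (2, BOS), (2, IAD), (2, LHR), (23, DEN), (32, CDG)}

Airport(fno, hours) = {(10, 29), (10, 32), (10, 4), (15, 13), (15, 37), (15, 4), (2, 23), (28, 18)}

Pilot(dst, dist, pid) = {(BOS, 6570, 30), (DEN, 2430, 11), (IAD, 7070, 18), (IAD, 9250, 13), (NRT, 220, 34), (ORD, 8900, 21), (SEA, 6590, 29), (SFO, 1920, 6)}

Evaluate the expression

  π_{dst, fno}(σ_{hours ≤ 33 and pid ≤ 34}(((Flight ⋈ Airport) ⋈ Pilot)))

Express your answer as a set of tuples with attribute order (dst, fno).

Flight ⋈ Airport (natural join on fno): {(10, BOS, 29), (10, BOS, 32), (10, BOS, 4), (10, DEN, 29), (10, DEN, 32), (10, DEN, 4), (10, HND, 29), (10, HND, 32), (10, HND, 4), (10, SFO, 29), (10, SFO, 32), (10, SFO, 4), (15, IAD, 13), (15, IAD, 37), (15, IAD, 4), (15, NRT, 13), (15, NRT, 37), (15, NRT, 4), (2, BOS, 23), (2, IAD, 23), (2, LHR, 23)}
(Flight ⋈ Airport) ⋈ Pilot (natural join on dst): {(10, BOS, 29, 6570, 30), (10, BOS, 32, 6570, 30), (10, BOS, 4, 6570, 30), (10, DEN, 29, 2430, 11), (10, DEN, 32, 2430, 11), (10, DEN, 4, 2430, 11), (10, SFO, 29, 1920, 6), (10, SFO, 32, 1920, 6), (10, SFO, 4, 1920, 6), (15, IAD, 13, 7070, 18), (15, IAD, 13, 9250, 13), (15, IAD, 37, 7070, 18), (15, IAD, 37, 9250, 13), (15, IAD, 4, 7070, 18), (15, IAD, 4, 9250, 13), (15, NRT, 13, 220, 34), (15, NRT, 37, 220, 34), (15, NRT, 4, 220, 34), (2, BOS, 23, 6570, 30), (2, IAD, 23, 7070, 18), (2, IAD, 23, 9250, 13)}
Apply σ_{hours ≤ 33 and pid ≤ 34}; surviving tuples: {(10, BOS, 29, 6570, 30), (10, BOS, 32, 6570, 30), (10, BOS, 4, 6570, 30), (10, DEN, 29, 2430, 11), (10, DEN, 32, 2430, 11), (10, DEN, 4, 2430, 11), (10, SFO, 29, 1920, 6), (10, SFO, 32, 1920, 6), (10, SFO, 4, 1920, 6), (15, IAD, 13, 7070, 18), (15, IAD, 13, 9250, 13), (15, IAD, 4, 7070, 18), (15, IAD, 4, 9250, 13), (15, NRT, 13, 220, 34), (15, NRT, 4, 220, 34), (2, BOS, 23, 6570, 30), (2, IAD, 23, 7070, 18), (2, IAD, 23, 9250, 13)}
Keep only column(s) dst, fno (11 duplicate(s) eliminated): {(BOS, 10), (BOS, 2), (DEN, 10), (IAD, 15), (IAD, 2), (NRT, 15), (SFO, 10)}

{(BOS, 10), (BOS, 2), (DEN, 10), (IAD, 15), (IAD, 2), (NRT, 15), (SFO, 10)}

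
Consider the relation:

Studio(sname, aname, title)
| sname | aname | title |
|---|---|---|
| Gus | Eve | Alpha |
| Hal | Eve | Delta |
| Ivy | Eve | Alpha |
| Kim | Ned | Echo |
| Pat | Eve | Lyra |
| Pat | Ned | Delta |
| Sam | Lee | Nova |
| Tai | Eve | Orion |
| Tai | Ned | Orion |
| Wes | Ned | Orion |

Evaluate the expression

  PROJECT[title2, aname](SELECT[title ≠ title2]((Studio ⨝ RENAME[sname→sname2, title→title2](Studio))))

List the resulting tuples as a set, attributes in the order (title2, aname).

{(Alpha, Eve), (Delta, Eve), (Delta, Ned), (Echo, Ned), (Lyra, Eve), (Orion, Eve), (Orion, Ned)}

ρ[sname→sname2, title→title2]: schema becomes (sname2, aname, title2); tuples unchanged.
Studio ⋈ RENAME[sname→sname2, title→title2](Studio) (natural join on aname): {(Gus, Eve, Alpha, Gus, Alpha), (Gus, Eve, Alpha, Hal, Delta), (Gus, Eve, Alpha, Ivy, Alpha), (Gus, Eve, Alpha, Pat, Lyra), (Gus, Eve, Alpha, Tai, Orion), (Hal, Eve, Delta, Gus, Alpha), (Hal, Eve, Delta, Hal, Delta), (Hal, Eve, Delta, Ivy, Alpha), (Hal, Eve, Delta, Pat, Lyra), (Hal, Eve, Delta, Tai, Orion), (Ivy, Eve, Alpha, Gus, Alpha), (Ivy, Eve, Alpha, Hal, Delta), (Ivy, Eve, Alpha, Ivy, Alpha), (Ivy, Eve, Alpha, Pat, Lyra), (Ivy, Eve, Alpha, Tai, Orion), (Kim, Ned, Echo, Kim, Echo), (Kim, Ned, Echo, Pat, Delta), (Kim, Ned, Echo, Tai, Orion), (Kim, Ned, Echo, Wes, Orion), (Pat, Eve, Lyra, Gus, Alpha), (Pat, Eve, Lyra, Hal, Delta), (Pat, Eve, Lyra, Ivy, Alpha), (Pat, Eve, Lyra, Pat, Lyra), (Pat, Eve, Lyra, Tai, Orion), (Pat, Ned, Delta, Kim, Echo), (Pat, Ned, Delta, Pat, Delta), (Pat, Ned, Delta, Tai, Orion), (Pat, Ned, Delta, Wes, Orion), (Sam, Lee, Nova, Sam, Nova), (Tai, Eve, Orion, Gus, Alpha), (Tai, Eve, Orion, Hal, Delta), (Tai, Eve, Orion, Ivy, Alpha), (Tai, Eve, Orion, Pat, Lyra), (Tai, Eve, Orion, Tai, Orion), (Tai, Ned, Orion, Kim, Echo), (Tai, Ned, Orion, Pat, Delta), (Tai, Ned, Orion, Tai, Orion), (Tai, Ned, Orion, Wes, Orion), (Wes, Ned, Orion, Kim, Echo), (Wes, Ned, Orion, Pat, Delta), (Wes, Ned, Orion, Tai, Orion), (Wes, Ned, Orion, Wes, Orion)}
Selection title ≠ title2: {(Gus, Eve, Alpha, Hal, Delta), (Gus, Eve, Alpha, Pat, Lyra), (Gus, Eve, Alpha, Tai, Orion), (Hal, Eve, Delta, Gus, Alpha), (Hal, Eve, Delta, Ivy, Alpha), (Hal, Eve, Delta, Pat, Lyra), (Hal, Eve, Delta, Tai, Orion), (Ivy, Eve, Alpha, Hal, Delta), (Ivy, Eve, Alpha, Pat, Lyra), (Ivy, Eve, Alpha, Tai, Orion), (Kim, Ned, Echo, Pat, Delta), (Kim, Ned, Echo, Tai, Orion), (Kim, Ned, Echo, Wes, Orion), (Pat, Eve, Lyra, Gus, Alpha), (Pat, Eve, Lyra, Hal, Delta), (Pat, Eve, Lyra, Ivy, Alpha), (Pat, Eve, Lyra, Tai, Orion), (Pat, Ned, Delta, Kim, Echo), (Pat, Ned, Delta, Tai, Orion), (Pat, Ned, Delta, Wes, Orion), (Tai, Eve, Orion, Gus, Alpha), (Tai, Eve, Orion, Hal, Delta), (Tai, Eve, Orion, Ivy, Alpha), (Tai, Eve, Orion, Pat, Lyra), (Tai, Ned, Orion, Kim, Echo), (Tai, Ned, Orion, Pat, Delta), (Wes, Ned, Orion, Kim, Echo), (Wes, Ned, Orion, Pat, Delta)}
π[title2, aname]: project onto (title2, aname) (21 duplicate(s) eliminated) → {(Alpha, Eve), (Delta, Eve), (Delta, Ned), (Echo, Ned), (Lyra, Eve), (Orion, Eve), (Orion, Ned)}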